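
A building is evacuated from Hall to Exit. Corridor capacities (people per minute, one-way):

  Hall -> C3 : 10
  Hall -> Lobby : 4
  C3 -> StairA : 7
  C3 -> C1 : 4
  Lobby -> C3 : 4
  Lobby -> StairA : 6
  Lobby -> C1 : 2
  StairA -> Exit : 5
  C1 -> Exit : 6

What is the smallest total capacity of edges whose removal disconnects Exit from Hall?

11

Augment Hall→C3→StairA→Exit: bottleneck 5, flow now 5.
Augment Hall→C3→C1→Exit: bottleneck 4, flow now 9.
Augment Hall→Lobby→C1→Exit: bottleneck 2, flow now 11.
No augmenting path remains; maximum flow = 11.
By max-flow min-cut, the minimum cut capacity equals the max flow.
In the residual graph, reachable from Hall: {Hall, C3, Lobby, StairA}.
Min-cut edges: C3→C1 (4), Lobby→C1 (2), StairA→Exit (5); capacity 4 + 2 + 5 = 11.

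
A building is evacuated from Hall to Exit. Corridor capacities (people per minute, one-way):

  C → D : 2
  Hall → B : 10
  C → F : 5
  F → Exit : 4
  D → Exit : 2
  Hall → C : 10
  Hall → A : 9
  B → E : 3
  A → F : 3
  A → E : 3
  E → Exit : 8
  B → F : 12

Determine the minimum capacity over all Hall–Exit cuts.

Augment Hall→A→E→Exit: bottleneck 3, flow now 3.
Augment Hall→A→F→Exit: bottleneck 3, flow now 6.
Augment Hall→B→E→Exit: bottleneck 3, flow now 9.
Augment Hall→B→F→Exit: bottleneck 1, flow now 10.
Augment Hall→C→D→Exit: bottleneck 2, flow now 12.
No augmenting path remains; maximum flow = 12.
By max-flow min-cut, the minimum cut capacity equals the max flow.
In the residual graph, reachable from Hall: {Hall, A, B, C, F}.
Min-cut edges: A→E (3), B→E (3), C→D (2), F→Exit (4); capacity 3 + 3 + 2 + 4 = 12.

12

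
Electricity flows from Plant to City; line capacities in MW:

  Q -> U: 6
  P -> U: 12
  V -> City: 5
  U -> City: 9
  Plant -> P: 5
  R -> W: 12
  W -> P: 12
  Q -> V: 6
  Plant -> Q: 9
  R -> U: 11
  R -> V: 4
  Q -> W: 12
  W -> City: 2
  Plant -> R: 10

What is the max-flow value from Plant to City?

Augment Plant→P→U→City: bottleneck 5, flow now 5.
Augment Plant→Q→U→City: bottleneck 4, flow now 9.
Augment Plant→Q→V→City: bottleneck 5, flow now 14.
Augment Plant→R→W→City: bottleneck 2, flow now 16.
No augmenting path remains; maximum flow = 16.
In the residual graph, reachable from Plant: {Plant, P, Q, R, U, V, W}.
Min-cut edges: U→City (9), V→City (5), W→City (2); capacity 9 + 5 + 2 = 16.
This cut is saturated, so no flow can exceed 16.

16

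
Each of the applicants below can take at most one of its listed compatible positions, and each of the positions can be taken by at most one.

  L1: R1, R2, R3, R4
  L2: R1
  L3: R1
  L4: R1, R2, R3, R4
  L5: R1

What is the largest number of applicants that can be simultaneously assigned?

Unit-capacity flow: source→left, listed edges, right→sink; max matching = max flow.
Augmenting path L1→R1 (+1); matched 1.
Augmenting path L4→R2 (+1); matched 2.
Augmenting path L2→R1→L1→R3 (+1); matched 3.
No augmenting path remains; maximum matching = 3.
König certificate: {L1, L4, R1} is a vertex cover of size 3 (every listed pair touches it), so no matching can be larger.

3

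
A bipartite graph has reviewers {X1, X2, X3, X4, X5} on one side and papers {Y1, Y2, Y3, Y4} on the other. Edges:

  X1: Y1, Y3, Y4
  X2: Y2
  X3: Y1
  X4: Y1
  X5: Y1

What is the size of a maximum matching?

Unit-capacity flow: source→left, listed edges, right→sink; max matching = max flow.
Augmenting path X1→Y1 (+1); matched 1.
Augmenting path X2→Y2 (+1); matched 2.
Augmenting path X3→Y1→X1→Y3 (+1); matched 3.
No augmenting path remains; maximum matching = 3.
König certificate: {X1, X2, Y1} is a vertex cover of size 3 (every listed pair touches it), so no matching can be larger.

3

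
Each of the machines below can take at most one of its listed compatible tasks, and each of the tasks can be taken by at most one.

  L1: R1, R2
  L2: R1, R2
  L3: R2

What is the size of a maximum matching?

2

Unit-capacity flow: source→left, listed edges, right→sink; max matching = max flow.
Augmenting path L1→R1 (+1); matched 1.
Augmenting path L2→R2 (+1); matched 2.
No augmenting path remains; maximum matching = 2.
König certificate: {R1, R2} is a vertex cover of size 2 (every listed pair touches it), so no matching can be larger.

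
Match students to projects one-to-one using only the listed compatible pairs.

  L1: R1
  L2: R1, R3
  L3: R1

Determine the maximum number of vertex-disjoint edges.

Unit-capacity flow: source→left, listed edges, right→sink; max matching = max flow.
Augmenting path L1→R1 (+1); matched 1.
Augmenting path L2→R3 (+1); matched 2.
No augmenting path remains; maximum matching = 2.
König certificate: {L2, R1} is a vertex cover of size 2 (every listed pair touches it), so no matching can be larger.

2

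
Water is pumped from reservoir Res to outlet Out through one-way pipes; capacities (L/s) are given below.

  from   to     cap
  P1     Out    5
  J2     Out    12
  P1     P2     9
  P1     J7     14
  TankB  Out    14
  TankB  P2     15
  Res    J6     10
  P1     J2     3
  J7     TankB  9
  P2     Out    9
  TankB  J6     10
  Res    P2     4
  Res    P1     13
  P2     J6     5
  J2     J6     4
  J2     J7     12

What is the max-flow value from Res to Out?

17

Augment Res→P1→Out: bottleneck 5, flow now 5.
Augment Res→P2→Out: bottleneck 4, flow now 9.
Augment Res→P1→J2→Out: bottleneck 3, flow now 12.
Augment Res→P1→P2→Out: bottleneck 5, flow now 17.
No augmenting path remains; maximum flow = 17.
In the residual graph, reachable from Res: {Res, J6}.
Min-cut edges: Res→P1 (13), Res→P2 (4); capacity 13 + 4 = 17.
This cut is saturated, so no flow can exceed 17.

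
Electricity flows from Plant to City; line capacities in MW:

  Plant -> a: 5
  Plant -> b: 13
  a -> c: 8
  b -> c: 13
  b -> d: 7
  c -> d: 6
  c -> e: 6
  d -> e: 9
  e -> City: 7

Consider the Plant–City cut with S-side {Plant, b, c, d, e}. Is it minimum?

No — its capacity is 12, but the minimum cut has capacity 7.

Given cut capacity: 5 + 7 = 12.
Augment Plant→a→c→e→City: bottleneck 5, flow now 5.
Augment Plant→b→c→e→City: bottleneck 1, flow now 6.
Augment Plant→b→d→e→City: bottleneck 1, flow now 7.
No augmenting path remains; maximum flow = 7.
In the residual graph, reachable from Plant: {Plant, a, b, c, d, e}.
Min-cut edges: e→City (7); capacity 7 = 7.
Cut capacity 12 exceeds the max flow 7, so it is not minimum.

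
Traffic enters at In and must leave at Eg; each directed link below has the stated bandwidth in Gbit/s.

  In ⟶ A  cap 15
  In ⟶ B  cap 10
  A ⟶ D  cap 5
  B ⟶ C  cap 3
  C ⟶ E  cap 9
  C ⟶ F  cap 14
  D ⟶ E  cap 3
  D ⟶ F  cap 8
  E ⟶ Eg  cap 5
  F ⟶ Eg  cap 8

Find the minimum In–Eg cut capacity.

Augment In→A→D→E→Eg: bottleneck 3, flow now 3.
Augment In→A→D→F→Eg: bottleneck 2, flow now 5.
Augment In→B→C→E→Eg: bottleneck 2, flow now 7.
Augment In→B→C→F→Eg: bottleneck 1, flow now 8.
No augmenting path remains; maximum flow = 8.
By max-flow min-cut, the minimum cut capacity equals the max flow.
In the residual graph, reachable from In: {In, A, B}.
Min-cut edges: A→D (5), B→C (3); capacity 5 + 3 = 8.

8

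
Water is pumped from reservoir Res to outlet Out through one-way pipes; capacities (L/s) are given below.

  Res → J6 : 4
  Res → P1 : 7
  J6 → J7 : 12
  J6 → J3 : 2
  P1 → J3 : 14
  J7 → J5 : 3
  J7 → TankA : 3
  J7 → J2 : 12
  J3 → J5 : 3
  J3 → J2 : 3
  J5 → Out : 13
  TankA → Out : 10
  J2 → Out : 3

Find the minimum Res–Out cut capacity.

Augment Res→J6→J7→J5→Out: bottleneck 3, flow now 3.
Augment Res→J6→J7→TankA→Out: bottleneck 1, flow now 4.
Augment Res→P1→J3→J5→Out: bottleneck 3, flow now 7.
Augment Res→P1→J3→J2→Out: bottleneck 3, flow now 10.
No augmenting path remains; maximum flow = 10.
By max-flow min-cut, the minimum cut capacity equals the max flow.
In the residual graph, reachable from Res: {Res, P1, J3}.
Min-cut edges: Res→J6 (4), J3→J5 (3), J3→J2 (3); capacity 4 + 3 + 3 = 10.

10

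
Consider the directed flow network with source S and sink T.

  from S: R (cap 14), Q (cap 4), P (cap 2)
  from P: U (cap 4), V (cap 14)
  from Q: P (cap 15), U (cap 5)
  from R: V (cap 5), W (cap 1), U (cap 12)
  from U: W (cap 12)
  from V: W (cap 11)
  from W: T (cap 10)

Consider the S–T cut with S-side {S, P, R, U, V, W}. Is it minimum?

Given cut capacity: 4 + 10 = 14.
Augment S→R→W→T: bottleneck 1, flow now 1.
Augment S→P→U→W→T: bottleneck 2, flow now 3.
Augment S→Q→U→W→T: bottleneck 4, flow now 7.
Augment S→R→U→W→T: bottleneck 3, flow now 10.
No augmenting path remains; maximum flow = 10.
In the residual graph, reachable from S: {S, P, Q, R, U, V, W}.
Min-cut edges: W→T (10); capacity 10 = 10.
Cut capacity 14 exceeds the max flow 10, so it is not minimum.

No — its capacity is 14, but the minimum cut has capacity 10.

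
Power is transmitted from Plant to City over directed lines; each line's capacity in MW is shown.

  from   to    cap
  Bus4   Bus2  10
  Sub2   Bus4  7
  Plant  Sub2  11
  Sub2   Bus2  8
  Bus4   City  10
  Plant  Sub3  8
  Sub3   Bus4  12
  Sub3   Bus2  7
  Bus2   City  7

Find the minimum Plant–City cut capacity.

Augment Plant→Sub3→Bus2→City: bottleneck 7, flow now 7.
Augment Plant→Sub3→Bus4→City: bottleneck 1, flow now 8.
Augment Plant→Sub2→Bus4→City: bottleneck 7, flow now 15.
Augment Plant→Sub2→Bus2→Sub3→Bus4→City: bottleneck 2, flow now 17. (uses reverse residual edge)
No augmenting path remains; maximum flow = 17.
By max-flow min-cut, the minimum cut capacity equals the max flow.
In the residual graph, reachable from Plant: {Plant, Sub3, Sub2, Bus2, Bus4}.
Min-cut edges: Bus2→City (7), Bus4→City (10); capacity 7 + 10 = 17.

17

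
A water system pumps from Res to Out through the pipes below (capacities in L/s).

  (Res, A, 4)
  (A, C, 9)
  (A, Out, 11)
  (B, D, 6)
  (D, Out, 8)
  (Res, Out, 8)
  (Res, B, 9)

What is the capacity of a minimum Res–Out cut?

18

Augment Res→Out: bottleneck 8, flow now 8.
Augment Res→A→Out: bottleneck 4, flow now 12.
Augment Res→B→D→Out: bottleneck 6, flow now 18.
No augmenting path remains; maximum flow = 18.
By max-flow min-cut, the minimum cut capacity equals the max flow.
In the residual graph, reachable from Res: {Res, B}.
Min-cut edges: Res→A (4), Res→Out (8), B→D (6); capacity 4 + 8 + 6 = 18.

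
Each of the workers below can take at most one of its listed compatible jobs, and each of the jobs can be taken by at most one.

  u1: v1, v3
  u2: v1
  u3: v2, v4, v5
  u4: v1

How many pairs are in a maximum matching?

3

Unit-capacity flow: source→left, listed edges, right→sink; max matching = max flow.
Augmenting path u1→v1 (+1); matched 1.
Augmenting path u3→v2 (+1); matched 2.
Augmenting path u2→v1→u1→v3 (+1); matched 3.
No augmenting path remains; maximum matching = 3.
König certificate: {u1, u3, v1} is a vertex cover of size 3 (every listed pair touches it), so no matching can be larger.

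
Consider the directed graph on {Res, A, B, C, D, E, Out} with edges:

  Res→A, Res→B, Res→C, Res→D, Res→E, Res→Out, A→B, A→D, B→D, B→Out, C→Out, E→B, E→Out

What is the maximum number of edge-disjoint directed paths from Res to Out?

Assign every edge capacity 1; by Menger, the answer equals the max flow.
Path Res→Out (+1); total 1.
Path Res→B→Out (+1); total 2.
Path Res→C→Out (+1); total 3.
Path Res→E→Out (+1); total 4.
No residual Res→Out path; max flow = 4.
Certifying cut of size 4: {B→Out, Res→C, Res→E, Res→Out}.

4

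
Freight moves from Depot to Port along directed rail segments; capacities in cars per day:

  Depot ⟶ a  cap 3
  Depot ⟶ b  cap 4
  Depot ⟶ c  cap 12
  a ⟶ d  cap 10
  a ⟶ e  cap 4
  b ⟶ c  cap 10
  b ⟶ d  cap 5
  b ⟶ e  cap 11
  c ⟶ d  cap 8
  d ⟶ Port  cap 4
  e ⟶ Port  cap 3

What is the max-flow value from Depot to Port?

Augment Depot→a→d→Port: bottleneck 3, flow now 3.
Augment Depot→b→d→Port: bottleneck 1, flow now 4.
Augment Depot→b→e→Port: bottleneck 3, flow now 7.
No augmenting path remains; maximum flow = 7.
In the residual graph, reachable from Depot: {Depot, a, b, c, d, e}.
Min-cut edges: d→Port (4), e→Port (3); capacity 4 + 3 = 7.
This cut is saturated, so no flow can exceed 7.

7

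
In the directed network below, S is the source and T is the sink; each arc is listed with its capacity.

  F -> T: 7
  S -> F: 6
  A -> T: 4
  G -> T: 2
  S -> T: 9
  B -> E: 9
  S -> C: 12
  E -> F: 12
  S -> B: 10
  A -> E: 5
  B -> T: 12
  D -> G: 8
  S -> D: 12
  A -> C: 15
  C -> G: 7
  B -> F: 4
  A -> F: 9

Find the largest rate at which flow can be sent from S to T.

27

Augment S→T: bottleneck 9, flow now 9.
Augment S→B→T: bottleneck 10, flow now 19.
Augment S→F→T: bottleneck 6, flow now 25.
Augment S→C→G→T: bottleneck 2, flow now 27.
No augmenting path remains; maximum flow = 27.
In the residual graph, reachable from S: {S, C, D, G}.
Min-cut edges: S→B (10), S→F (6), S→T (9), G→T (2); capacity 10 + 6 + 9 + 2 = 27.
This cut is saturated, so no flow can exceed 27.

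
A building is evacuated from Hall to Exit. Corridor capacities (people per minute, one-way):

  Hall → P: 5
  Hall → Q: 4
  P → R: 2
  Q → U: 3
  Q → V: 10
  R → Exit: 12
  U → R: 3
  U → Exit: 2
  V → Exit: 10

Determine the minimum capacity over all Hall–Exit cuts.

6

Augment Hall→P→R→Exit: bottleneck 2, flow now 2.
Augment Hall→Q→U→Exit: bottleneck 2, flow now 4.
Augment Hall→Q→V→Exit: bottleneck 2, flow now 6.
No augmenting path remains; maximum flow = 6.
By max-flow min-cut, the minimum cut capacity equals the max flow.
In the residual graph, reachable from Hall: {Hall, P}.
Min-cut edges: Hall→Q (4), P→R (2); capacity 4 + 2 = 6.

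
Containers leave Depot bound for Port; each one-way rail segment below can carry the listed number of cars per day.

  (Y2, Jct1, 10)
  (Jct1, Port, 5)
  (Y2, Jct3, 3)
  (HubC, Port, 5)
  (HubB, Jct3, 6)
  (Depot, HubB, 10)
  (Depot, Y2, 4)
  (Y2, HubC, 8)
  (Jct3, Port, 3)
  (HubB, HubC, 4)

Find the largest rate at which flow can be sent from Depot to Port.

11

Augment Depot→HubB→HubC→Port: bottleneck 4, flow now 4.
Augment Depot→HubB→Jct3→Port: bottleneck 3, flow now 7.
Augment Depot→Y2→HubC→Port: bottleneck 1, flow now 8.
Augment Depot→Y2→Jct1→Port: bottleneck 3, flow now 11.
No augmenting path remains; maximum flow = 11.
In the residual graph, reachable from Depot: {Depot, HubB, Jct3}.
Min-cut edges: Depot→Y2 (4), HubB→HubC (4), Jct3→Port (3); capacity 4 + 4 + 3 = 11.
This cut is saturated, so no flow can exceed 11.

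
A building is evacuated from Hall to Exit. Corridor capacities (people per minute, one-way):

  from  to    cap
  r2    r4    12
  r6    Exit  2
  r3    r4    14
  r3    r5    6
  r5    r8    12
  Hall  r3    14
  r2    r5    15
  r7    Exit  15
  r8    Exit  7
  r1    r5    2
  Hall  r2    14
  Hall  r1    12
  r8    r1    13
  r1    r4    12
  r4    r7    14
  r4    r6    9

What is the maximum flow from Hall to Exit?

Augment Hall→r1→r4→r6→Exit: bottleneck 2, flow now 2.
Augment Hall→r1→r4→r7→Exit: bottleneck 10, flow now 12.
Augment Hall→r2→r4→r7→Exit: bottleneck 4, flow now 16.
Augment Hall→r2→r5→r8→Exit: bottleneck 7, flow now 23.
No augmenting path remains; maximum flow = 23.
In the residual graph, reachable from Hall: {Hall, r1, r2, r3, r4, r5, r6, r8}.
Min-cut edges: r4→r7 (14), r6→Exit (2), r8→Exit (7); capacity 14 + 2 + 7 = 23.
This cut is saturated, so no flow can exceed 23.

23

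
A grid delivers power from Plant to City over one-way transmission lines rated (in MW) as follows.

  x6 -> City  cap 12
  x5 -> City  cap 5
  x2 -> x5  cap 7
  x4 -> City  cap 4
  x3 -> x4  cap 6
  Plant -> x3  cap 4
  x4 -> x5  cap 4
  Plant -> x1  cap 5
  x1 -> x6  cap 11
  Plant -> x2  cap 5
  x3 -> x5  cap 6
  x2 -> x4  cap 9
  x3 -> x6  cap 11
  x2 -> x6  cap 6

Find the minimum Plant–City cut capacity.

14

Augment Plant→x1→x6→City: bottleneck 5, flow now 5.
Augment Plant→x2→x4→City: bottleneck 4, flow now 9.
Augment Plant→x2→x5→City: bottleneck 1, flow now 10.
Augment Plant→x3→x5→City: bottleneck 4, flow now 14.
No augmenting path remains; maximum flow = 14.
By max-flow min-cut, the minimum cut capacity equals the max flow.
In the residual graph, reachable from Plant: {Plant}.
Min-cut edges: Plant→x1 (5), Plant→x2 (5), Plant→x3 (4); capacity 5 + 5 + 4 = 14.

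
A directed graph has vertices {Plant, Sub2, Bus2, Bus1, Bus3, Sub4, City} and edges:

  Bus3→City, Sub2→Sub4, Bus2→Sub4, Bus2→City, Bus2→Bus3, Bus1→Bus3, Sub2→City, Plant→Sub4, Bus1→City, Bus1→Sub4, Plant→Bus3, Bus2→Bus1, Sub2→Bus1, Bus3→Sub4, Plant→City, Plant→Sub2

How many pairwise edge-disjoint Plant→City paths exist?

3

Assign every edge capacity 1; by Menger, the answer equals the max flow.
Path Plant→City (+1); total 1.
Path Plant→Sub2→City (+1); total 2.
Path Plant→Bus3→City (+1); total 3.
No residual Plant→City path; max flow = 3.
Certifying cut of size 3: {Plant→Bus3, Plant→City, Plant→Sub2}.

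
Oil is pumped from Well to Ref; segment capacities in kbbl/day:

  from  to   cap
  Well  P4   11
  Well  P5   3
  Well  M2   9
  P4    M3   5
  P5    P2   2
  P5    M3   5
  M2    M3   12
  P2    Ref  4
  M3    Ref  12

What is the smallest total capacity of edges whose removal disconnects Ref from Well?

Augment Well→P4→M3→Ref: bottleneck 5, flow now 5.
Augment Well→P5→P2→Ref: bottleneck 2, flow now 7.
Augment Well→P5→M3→Ref: bottleneck 1, flow now 8.
Augment Well→M2→M3→Ref: bottleneck 6, flow now 14.
No augmenting path remains; maximum flow = 14.
By max-flow min-cut, the minimum cut capacity equals the max flow.
In the residual graph, reachable from Well: {Well, P4, P5, M2, M3}.
Min-cut edges: P5→P2 (2), M3→Ref (12); capacity 2 + 12 = 14.

14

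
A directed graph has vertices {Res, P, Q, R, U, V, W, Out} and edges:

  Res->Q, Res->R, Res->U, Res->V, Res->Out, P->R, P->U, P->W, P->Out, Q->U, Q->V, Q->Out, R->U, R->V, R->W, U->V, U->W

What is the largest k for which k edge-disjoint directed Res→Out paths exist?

2

Assign every edge capacity 1; by Menger, the answer equals the max flow.
Path Res→Out (+1); total 1.
Path Res→Q→Out (+1); total 2.
No residual Res→Out path; max flow = 2.
Certifying cut of size 2: {Res→Out, Res→Q}.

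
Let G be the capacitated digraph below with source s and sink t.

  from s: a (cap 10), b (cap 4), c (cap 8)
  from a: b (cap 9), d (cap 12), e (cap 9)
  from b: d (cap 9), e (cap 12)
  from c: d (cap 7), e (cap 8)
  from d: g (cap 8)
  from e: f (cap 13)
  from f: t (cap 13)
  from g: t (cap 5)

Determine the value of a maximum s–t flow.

18

Augment s→a→d→g→t: bottleneck 5, flow now 5.
Augment s→a→e→f→t: bottleneck 5, flow now 10.
Augment s→b→e→f→t: bottleneck 4, flow now 14.
Augment s→c→e→f→t: bottleneck 4, flow now 18.
No augmenting path remains; maximum flow = 18.
In the residual graph, reachable from s: {s, a, b, c, d, e, g}.
Min-cut edges: e→f (13), g→t (5); capacity 13 + 5 = 18.
This cut is saturated, so no flow can exceed 18.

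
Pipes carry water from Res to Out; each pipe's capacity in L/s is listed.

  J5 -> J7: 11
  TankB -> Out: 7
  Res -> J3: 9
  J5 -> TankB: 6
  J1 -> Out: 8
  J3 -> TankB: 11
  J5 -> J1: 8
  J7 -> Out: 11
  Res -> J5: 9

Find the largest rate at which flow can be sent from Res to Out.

Augment Res→J5→J1→Out: bottleneck 8, flow now 8.
Augment Res→J5→J7→Out: bottleneck 1, flow now 9.
Augment Res→J3→TankB→Out: bottleneck 7, flow now 16.
No augmenting path remains; maximum flow = 16.
In the residual graph, reachable from Res: {Res, J3, TankB}.
Min-cut edges: Res→J5 (9), TankB→Out (7); capacity 9 + 7 = 16.
This cut is saturated, so no flow can exceed 16.

16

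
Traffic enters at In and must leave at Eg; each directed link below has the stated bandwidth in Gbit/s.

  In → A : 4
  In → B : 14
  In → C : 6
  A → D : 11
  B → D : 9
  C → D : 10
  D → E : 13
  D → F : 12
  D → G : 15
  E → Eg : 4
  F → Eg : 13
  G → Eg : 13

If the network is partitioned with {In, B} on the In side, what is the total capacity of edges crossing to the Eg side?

Edges leaving {In, B}: In→A (4), In→C (6), B→D (9).
Cut capacity = 4 + 6 + 9 = 19.

19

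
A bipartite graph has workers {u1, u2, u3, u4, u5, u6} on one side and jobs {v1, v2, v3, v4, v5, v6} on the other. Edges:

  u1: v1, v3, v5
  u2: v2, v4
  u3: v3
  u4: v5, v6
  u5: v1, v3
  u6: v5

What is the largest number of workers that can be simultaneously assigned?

5

Unit-capacity flow: source→left, listed edges, right→sink; max matching = max flow.
Augmenting path u1→v1 (+1); matched 1.
Augmenting path u2→v2 (+1); matched 2.
Augmenting path u3→v3 (+1); matched 3.
Augmenting path u4→v5 (+1); matched 4.
Augmenting path u6→v5→u4→v6 (+1); matched 5.
No augmenting path remains; maximum matching = 5.
König certificate: {u2, u4, v1, v3, v5} is a vertex cover of size 5 (every listed pair touches it), so no matching can be larger.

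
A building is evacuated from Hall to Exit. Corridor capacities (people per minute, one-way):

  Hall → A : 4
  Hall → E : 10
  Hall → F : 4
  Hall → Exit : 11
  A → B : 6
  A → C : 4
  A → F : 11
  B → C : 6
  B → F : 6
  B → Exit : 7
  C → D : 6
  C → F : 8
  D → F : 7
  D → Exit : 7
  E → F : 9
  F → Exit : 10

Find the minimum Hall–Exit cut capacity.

25

Augment Hall→Exit: bottleneck 11, flow now 11.
Augment Hall→F→Exit: bottleneck 4, flow now 15.
Augment Hall→A→B→Exit: bottleneck 4, flow now 19.
Augment Hall→E→F→Exit: bottleneck 6, flow now 25.
No augmenting path remains; maximum flow = 25.
By max-flow min-cut, the minimum cut capacity equals the max flow.
In the residual graph, reachable from Hall: {Hall, E, F}.
Min-cut edges: Hall→A (4), Hall→Exit (11), F→Exit (10); capacity 4 + 11 + 10 = 25.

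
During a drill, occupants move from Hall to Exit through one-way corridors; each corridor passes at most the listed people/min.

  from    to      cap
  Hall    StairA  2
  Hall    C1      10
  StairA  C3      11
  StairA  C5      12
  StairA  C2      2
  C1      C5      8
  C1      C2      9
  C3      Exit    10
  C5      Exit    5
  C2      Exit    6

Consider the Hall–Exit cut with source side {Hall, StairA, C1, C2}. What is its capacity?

37

Edges leaving {Hall, StairA, C1, C2}: StairA→C3 (11), StairA→C5 (12), C1→C5 (8), C2→Exit (6).
Cut capacity = 11 + 12 + 8 + 6 = 37.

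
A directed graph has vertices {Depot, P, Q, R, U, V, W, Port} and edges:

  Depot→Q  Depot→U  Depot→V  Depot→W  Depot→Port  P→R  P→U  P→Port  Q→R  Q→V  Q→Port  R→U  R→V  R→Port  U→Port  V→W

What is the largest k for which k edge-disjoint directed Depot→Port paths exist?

Assign every edge capacity 1; by Menger, the answer equals the max flow.
Path Depot→Port (+1); total 1.
Path Depot→Q→Port (+1); total 2.
Path Depot→U→Port (+1); total 3.
No residual Depot→Port path; max flow = 3.
Certifying cut of size 3: {Depot→Port, Depot→Q, Depot→U}.

3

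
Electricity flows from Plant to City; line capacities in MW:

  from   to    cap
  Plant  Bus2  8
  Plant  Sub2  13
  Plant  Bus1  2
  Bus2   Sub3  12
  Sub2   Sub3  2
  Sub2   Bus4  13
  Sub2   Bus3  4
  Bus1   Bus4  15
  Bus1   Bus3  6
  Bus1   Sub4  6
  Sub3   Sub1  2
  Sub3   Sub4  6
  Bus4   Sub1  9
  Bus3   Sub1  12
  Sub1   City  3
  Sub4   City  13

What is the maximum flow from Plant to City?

Augment Plant→Bus1→Sub4→City: bottleneck 2, flow now 2.
Augment Plant→Bus2→Sub3→Sub1→City: bottleneck 2, flow now 4.
Augment Plant→Bus2→Sub3→Sub4→City: bottleneck 6, flow now 10.
Augment Plant→Sub2→Bus4→Sub1→City: bottleneck 1, flow now 11.
No augmenting path remains; maximum flow = 11.
In the residual graph, reachable from Plant: {Plant, Bus2, Sub2, Sub3, Bus4, Bus3, Sub1}.
Min-cut edges: Plant→Bus1 (2), Sub3→Sub4 (6), Sub1→City (3); capacity 2 + 6 + 3 = 11.
This cut is saturated, so no flow can exceed 11.

11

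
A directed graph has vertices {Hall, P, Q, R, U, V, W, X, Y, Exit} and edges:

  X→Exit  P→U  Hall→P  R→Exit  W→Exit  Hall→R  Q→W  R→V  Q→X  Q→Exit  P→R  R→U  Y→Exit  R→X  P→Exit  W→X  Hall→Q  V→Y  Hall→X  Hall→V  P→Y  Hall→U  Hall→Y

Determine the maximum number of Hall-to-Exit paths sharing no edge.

5

Assign every edge capacity 1; by Menger, the answer equals the max flow.
Path Hall→P→Exit (+1); total 1.
Path Hall→Q→Exit (+1); total 2.
Path Hall→R→Exit (+1); total 3.
Path Hall→X→Exit (+1); total 4.
Path Hall→Y→Exit (+1); total 5.
No residual Hall→Exit path; max flow = 5.
Certifying cut of size 5: {Hall→P, Hall→Q, Hall→R, Hall→X, Y→Exit}.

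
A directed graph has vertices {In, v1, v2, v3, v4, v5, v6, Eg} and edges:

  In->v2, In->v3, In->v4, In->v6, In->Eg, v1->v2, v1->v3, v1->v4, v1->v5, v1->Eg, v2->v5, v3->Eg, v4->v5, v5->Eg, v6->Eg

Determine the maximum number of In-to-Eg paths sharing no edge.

4

Assign every edge capacity 1; by Menger, the answer equals the max flow.
Path In→Eg (+1); total 1.
Path In→v3→Eg (+1); total 2.
Path In→v6→Eg (+1); total 3.
Path In→v2→v5→Eg (+1); total 4.
No residual In→Eg path; max flow = 4.
Certifying cut of size 4: {In→Eg, In→v3, In→v6, v5→Eg}.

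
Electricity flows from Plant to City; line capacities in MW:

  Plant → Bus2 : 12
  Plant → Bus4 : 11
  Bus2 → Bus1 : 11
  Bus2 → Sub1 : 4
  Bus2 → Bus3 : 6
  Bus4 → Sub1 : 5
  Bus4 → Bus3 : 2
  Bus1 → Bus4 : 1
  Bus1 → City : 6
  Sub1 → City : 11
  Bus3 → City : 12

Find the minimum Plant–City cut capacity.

Augment Plant→Bus2→Bus1→City: bottleneck 6, flow now 6.
Augment Plant→Bus2→Sub1→City: bottleneck 4, flow now 10.
Augment Plant→Bus2→Bus3→City: bottleneck 2, flow now 12.
Augment Plant→Bus4→Sub1→City: bottleneck 5, flow now 17.
Augment Plant→Bus4→Bus3→City: bottleneck 2, flow now 19.
No augmenting path remains; maximum flow = 19.
By max-flow min-cut, the minimum cut capacity equals the max flow.
In the residual graph, reachable from Plant: {Plant, Bus4}.
Min-cut edges: Plant→Bus2 (12), Bus4→Sub1 (5), Bus4→Bus3 (2); capacity 12 + 5 + 2 = 19.

19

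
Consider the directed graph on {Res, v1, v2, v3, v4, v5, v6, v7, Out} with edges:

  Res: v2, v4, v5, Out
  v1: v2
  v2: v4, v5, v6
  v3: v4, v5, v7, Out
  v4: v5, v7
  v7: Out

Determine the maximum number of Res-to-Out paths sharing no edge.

Assign every edge capacity 1; by Menger, the answer equals the max flow.
Path Res→Out (+1); total 1.
Path Res→v4→v7→Out (+1); total 2.
No residual Res→Out path; max flow = 2.
Certifying cut of size 2: {Res→Out, v4→v7}.

2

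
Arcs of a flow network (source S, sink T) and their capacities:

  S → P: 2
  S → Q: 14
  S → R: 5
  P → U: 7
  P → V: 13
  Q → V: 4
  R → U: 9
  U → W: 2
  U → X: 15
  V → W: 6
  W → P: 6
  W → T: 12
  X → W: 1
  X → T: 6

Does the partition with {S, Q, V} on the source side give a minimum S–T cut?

No — its capacity is 13, but the minimum cut has capacity 11.

Given cut capacity: 2 + 5 + 6 = 13.
Augment S→P→U→W→T: bottleneck 2, flow now 2.
Augment S→Q→V→W→T: bottleneck 4, flow now 6.
Augment S→R→U→X→T: bottleneck 5, flow now 11.
No augmenting path remains; maximum flow = 11.
In the residual graph, reachable from S: {S, Q}.
Min-cut edges: S→P (2), S→R (5), Q→V (4); capacity 2 + 5 + 4 = 11.
Cut capacity 13 exceeds the max flow 11, so it is not minimum.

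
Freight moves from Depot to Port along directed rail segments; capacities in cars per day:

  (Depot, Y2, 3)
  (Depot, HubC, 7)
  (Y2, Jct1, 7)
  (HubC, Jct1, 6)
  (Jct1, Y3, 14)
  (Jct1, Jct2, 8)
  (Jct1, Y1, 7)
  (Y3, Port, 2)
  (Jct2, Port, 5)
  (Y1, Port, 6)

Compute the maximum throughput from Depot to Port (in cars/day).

9

Augment Depot→Y2→Jct1→Y3→Port: bottleneck 2, flow now 2.
Augment Depot→Y2→Jct1→Jct2→Port: bottleneck 1, flow now 3.
Augment Depot→HubC→Jct1→Jct2→Port: bottleneck 4, flow now 7.
Augment Depot→HubC→Jct1→Y1→Port: bottleneck 2, flow now 9.
No augmenting path remains; maximum flow = 9.
In the residual graph, reachable from Depot: {Depot, HubC}.
Min-cut edges: Depot→Y2 (3), HubC→Jct1 (6); capacity 3 + 6 = 9.
This cut is saturated, so no flow can exceed 9.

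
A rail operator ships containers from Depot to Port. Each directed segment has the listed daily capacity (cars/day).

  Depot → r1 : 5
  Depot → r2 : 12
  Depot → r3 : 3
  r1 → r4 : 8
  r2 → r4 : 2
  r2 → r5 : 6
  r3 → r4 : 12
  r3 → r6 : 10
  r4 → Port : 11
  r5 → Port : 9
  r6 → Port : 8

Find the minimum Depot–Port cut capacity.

Augment Depot→r1→r4→Port: bottleneck 5, flow now 5.
Augment Depot→r2→r4→Port: bottleneck 2, flow now 7.
Augment Depot→r2→r5→Port: bottleneck 6, flow now 13.
Augment Depot→r3→r4→Port: bottleneck 3, flow now 16.
No augmenting path remains; maximum flow = 16.
By max-flow min-cut, the minimum cut capacity equals the max flow.
In the residual graph, reachable from Depot: {Depot, r2}.
Min-cut edges: Depot→r1 (5), Depot→r3 (3), r2→r4 (2), r2→r5 (6); capacity 5 + 3 + 2 + 6 = 16.

16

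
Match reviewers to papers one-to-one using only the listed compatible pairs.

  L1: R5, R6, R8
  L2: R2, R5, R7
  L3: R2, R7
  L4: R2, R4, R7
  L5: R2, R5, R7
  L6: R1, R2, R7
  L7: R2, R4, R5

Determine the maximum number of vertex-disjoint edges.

6

Unit-capacity flow: source→left, listed edges, right→sink; max matching = max flow.
Augmenting path L1→R5 (+1); matched 1.
Augmenting path L2→R2 (+1); matched 2.
Augmenting path L3→R7 (+1); matched 3.
Augmenting path L4→R4 (+1); matched 4.
Augmenting path L6→R1 (+1); matched 5.
Augmenting path L5→R5→L1→R6 (+1); matched 6.
No augmenting path remains; maximum matching = 6.
König certificate: {L1, L6, R2, R4, R5, R7} is a vertex cover of size 6 (every listed pair touches it), so no matching can be larger.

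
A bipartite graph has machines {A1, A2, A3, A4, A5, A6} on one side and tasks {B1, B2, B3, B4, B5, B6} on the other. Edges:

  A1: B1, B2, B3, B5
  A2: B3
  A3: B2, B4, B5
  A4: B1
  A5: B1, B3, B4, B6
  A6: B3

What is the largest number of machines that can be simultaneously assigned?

Unit-capacity flow: source→left, listed edges, right→sink; max matching = max flow.
Augmenting path A1→B1 (+1); matched 1.
Augmenting path A2→B3 (+1); matched 2.
Augmenting path A3→B2 (+1); matched 3.
Augmenting path A5→B4 (+1); matched 4.
Augmenting path A4→B1→A1→B5 (+1); matched 5.
No augmenting path remains; maximum matching = 5.
König certificate: {A1, A3, A4, A5, B3} is a vertex cover of size 5 (every listed pair touches it), so no matching can be larger.

5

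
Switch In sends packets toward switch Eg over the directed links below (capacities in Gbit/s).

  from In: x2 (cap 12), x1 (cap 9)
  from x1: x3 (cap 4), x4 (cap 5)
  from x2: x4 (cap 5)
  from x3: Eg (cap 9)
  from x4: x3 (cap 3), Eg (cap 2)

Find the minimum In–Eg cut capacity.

9

Augment In→x1→x3→Eg: bottleneck 4, flow now 4.
Augment In→x1→x4→Eg: bottleneck 2, flow now 6.
Augment In→x1→x4→x3→Eg: bottleneck 3, flow now 9.
No augmenting path remains; maximum flow = 9.
By max-flow min-cut, the minimum cut capacity equals the max flow.
In the residual graph, reachable from In: {In, x1, x2, x4}.
Min-cut edges: x1→x3 (4), x4→x3 (3), x4→Eg (2); capacity 4 + 3 + 2 = 9.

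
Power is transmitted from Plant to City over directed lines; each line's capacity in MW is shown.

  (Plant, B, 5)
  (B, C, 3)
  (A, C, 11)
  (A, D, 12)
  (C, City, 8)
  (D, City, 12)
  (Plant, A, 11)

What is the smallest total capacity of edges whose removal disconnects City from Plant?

Augment Plant→A→C→City: bottleneck 8, flow now 8.
Augment Plant→A→D→City: bottleneck 3, flow now 11.
Augment Plant→B→C→A→D→City: bottleneck 3, flow now 14. (uses reverse residual edge)
No augmenting path remains; maximum flow = 14.
By max-flow min-cut, the minimum cut capacity equals the max flow.
In the residual graph, reachable from Plant: {Plant, B}.
Min-cut edges: Plant→A (11), B→C (3); capacity 11 + 3 = 14.

14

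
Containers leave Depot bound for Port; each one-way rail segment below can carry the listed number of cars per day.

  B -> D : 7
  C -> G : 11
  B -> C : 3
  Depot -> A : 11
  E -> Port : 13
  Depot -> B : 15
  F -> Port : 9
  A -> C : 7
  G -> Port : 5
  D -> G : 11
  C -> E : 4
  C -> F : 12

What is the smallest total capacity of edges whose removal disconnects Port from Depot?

15

Augment Depot→A→C→E→Port: bottleneck 4, flow now 4.
Augment Depot→A→C→F→Port: bottleneck 3, flow now 7.
Augment Depot→B→C→F→Port: bottleneck 3, flow now 10.
Augment Depot→B→D→G→Port: bottleneck 5, flow now 15.
No augmenting path remains; maximum flow = 15.
By max-flow min-cut, the minimum cut capacity equals the max flow.
In the residual graph, reachable from Depot: {Depot, A, B, D, G}.
Min-cut edges: A→C (7), B→C (3), G→Port (5); capacity 7 + 3 + 5 = 15.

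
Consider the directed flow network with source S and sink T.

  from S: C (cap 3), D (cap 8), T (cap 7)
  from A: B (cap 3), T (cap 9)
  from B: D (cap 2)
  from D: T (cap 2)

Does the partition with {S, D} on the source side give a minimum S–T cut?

Given cut capacity: 3 + 7 + 2 = 12.
Augment S→T: bottleneck 7, flow now 7.
Augment S→D→T: bottleneck 2, flow now 9.
No augmenting path remains; maximum flow = 9.
In the residual graph, reachable from S: {S, C, D}.
Min-cut edges: S→T (7), D→T (2); capacity 7 + 2 = 9.
Cut capacity 12 exceeds the max flow 9, so it is not minimum.

No — its capacity is 12, but the minimum cut has capacity 9.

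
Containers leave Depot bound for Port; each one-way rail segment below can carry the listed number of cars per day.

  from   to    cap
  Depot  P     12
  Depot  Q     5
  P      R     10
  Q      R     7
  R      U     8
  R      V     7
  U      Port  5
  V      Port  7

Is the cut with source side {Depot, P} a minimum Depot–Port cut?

Given cut capacity: 5 + 10 = 15.
Augment Depot→P→R→U→Port: bottleneck 5, flow now 5.
Augment Depot→P→R→V→Port: bottleneck 5, flow now 10.
Augment Depot→Q→R→V→Port: bottleneck 2, flow now 12.
No augmenting path remains; maximum flow = 12.
In the residual graph, reachable from Depot: {Depot, P, Q, R, U}.
Min-cut edges: R→V (7), U→Port (5); capacity 7 + 5 = 12.
Cut capacity 15 exceeds the max flow 12, so it is not minimum.

No — its capacity is 15, but the minimum cut has capacity 12.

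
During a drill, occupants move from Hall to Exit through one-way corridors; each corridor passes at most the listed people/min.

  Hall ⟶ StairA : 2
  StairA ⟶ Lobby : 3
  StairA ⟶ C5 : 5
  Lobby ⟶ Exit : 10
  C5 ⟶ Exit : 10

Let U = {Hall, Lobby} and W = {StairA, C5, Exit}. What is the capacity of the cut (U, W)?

12

Edges leaving {Hall, Lobby}: Hall→StairA (2), Lobby→Exit (10).
Cut capacity = 2 + 10 = 12.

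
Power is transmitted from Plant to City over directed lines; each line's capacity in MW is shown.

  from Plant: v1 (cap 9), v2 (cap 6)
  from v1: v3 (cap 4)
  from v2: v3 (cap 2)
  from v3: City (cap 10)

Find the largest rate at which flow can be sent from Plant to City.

Augment Plant→v1→v3→City: bottleneck 4, flow now 4.
Augment Plant→v2→v3→City: bottleneck 2, flow now 6.
No augmenting path remains; maximum flow = 6.
In the residual graph, reachable from Plant: {Plant, v1, v2}.
Min-cut edges: v1→v3 (4), v2→v3 (2); capacity 4 + 2 = 6.
This cut is saturated, so no flow can exceed 6.

6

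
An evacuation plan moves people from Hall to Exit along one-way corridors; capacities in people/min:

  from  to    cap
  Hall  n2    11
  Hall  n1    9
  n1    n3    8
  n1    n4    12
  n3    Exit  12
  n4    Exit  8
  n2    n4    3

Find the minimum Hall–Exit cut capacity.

12

Augment Hall→n1→n3→Exit: bottleneck 8, flow now 8.
Augment Hall→n1→n4→Exit: bottleneck 1, flow now 9.
Augment Hall→n2→n4→Exit: bottleneck 3, flow now 12.
No augmenting path remains; maximum flow = 12.
By max-flow min-cut, the minimum cut capacity equals the max flow.
In the residual graph, reachable from Hall: {Hall, n2}.
Min-cut edges: Hall→n1 (9), n2→n4 (3); capacity 9 + 3 = 12.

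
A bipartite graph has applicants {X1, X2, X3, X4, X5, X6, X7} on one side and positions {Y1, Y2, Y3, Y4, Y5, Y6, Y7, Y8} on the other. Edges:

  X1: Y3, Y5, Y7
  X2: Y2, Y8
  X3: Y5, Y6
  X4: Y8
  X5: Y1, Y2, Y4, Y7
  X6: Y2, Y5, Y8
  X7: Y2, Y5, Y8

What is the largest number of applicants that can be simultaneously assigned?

6

Unit-capacity flow: source→left, listed edges, right→sink; max matching = max flow.
Augmenting path X1→Y3 (+1); matched 1.
Augmenting path X2→Y2 (+1); matched 2.
Augmenting path X3→Y5 (+1); matched 3.
Augmenting path X4→Y8 (+1); matched 4.
Augmenting path X5→Y1 (+1); matched 5.
Augmenting path X6→Y5→X3→Y6 (+1); matched 6.
No augmenting path remains; maximum matching = 6.
König certificate: {X1, X3, X5, Y2, Y5, Y8} is a vertex cover of size 6 (every listed pair touches it), so no matching can be larger.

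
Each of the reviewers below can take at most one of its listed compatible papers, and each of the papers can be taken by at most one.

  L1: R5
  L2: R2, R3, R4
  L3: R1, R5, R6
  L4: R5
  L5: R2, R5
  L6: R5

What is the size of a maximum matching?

4

Unit-capacity flow: source→left, listed edges, right→sink; max matching = max flow.
Augmenting path L1→R5 (+1); matched 1.
Augmenting path L2→R2 (+1); matched 2.
Augmenting path L3→R1 (+1); matched 3.
Augmenting path L5→R2→L2→R3 (+1); matched 4.
No augmenting path remains; maximum matching = 4.
König certificate: {L2, L3, L5, R5} is a vertex cover of size 4 (every listed pair touches it), so no matching can be larger.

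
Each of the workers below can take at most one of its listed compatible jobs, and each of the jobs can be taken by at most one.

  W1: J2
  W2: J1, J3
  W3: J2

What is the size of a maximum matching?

Unit-capacity flow: source→left, listed edges, right→sink; max matching = max flow.
Augmenting path W1→J2 (+1); matched 1.
Augmenting path W2→J1 (+1); matched 2.
No augmenting path remains; maximum matching = 2.
König certificate: {W2, J2} is a vertex cover of size 2 (every listed pair touches it), so no matching can be larger.

2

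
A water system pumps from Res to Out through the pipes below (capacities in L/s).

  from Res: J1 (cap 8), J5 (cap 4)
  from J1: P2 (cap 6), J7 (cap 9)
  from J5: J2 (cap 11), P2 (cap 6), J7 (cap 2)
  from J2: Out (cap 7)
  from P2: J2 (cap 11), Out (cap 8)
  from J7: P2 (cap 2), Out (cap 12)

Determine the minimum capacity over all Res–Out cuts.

Augment Res→J1→P2→Out: bottleneck 6, flow now 6.
Augment Res→J1→J7→Out: bottleneck 2, flow now 8.
Augment Res→J5→J2→Out: bottleneck 4, flow now 12.
No augmenting path remains; maximum flow = 12.
By max-flow min-cut, the minimum cut capacity equals the max flow.
In the residual graph, reachable from Res: {Res}.
Min-cut edges: Res→J1 (8), Res→J5 (4); capacity 8 + 4 = 12.

12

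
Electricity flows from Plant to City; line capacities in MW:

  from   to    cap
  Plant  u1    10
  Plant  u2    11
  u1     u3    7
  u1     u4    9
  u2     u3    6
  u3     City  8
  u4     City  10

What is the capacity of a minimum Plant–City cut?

Augment Plant→u1→u3→City: bottleneck 7, flow now 7.
Augment Plant→u1→u4→City: bottleneck 3, flow now 10.
Augment Plant→u2→u3→City: bottleneck 1, flow now 11.
Augment Plant→u2→u3→u1→u4→City: bottleneck 5, flow now 16. (uses reverse residual edge)
No augmenting path remains; maximum flow = 16.
By max-flow min-cut, the minimum cut capacity equals the max flow.
In the residual graph, reachable from Plant: {Plant, u2}.
Min-cut edges: Plant→u1 (10), u2→u3 (6); capacity 10 + 6 = 16.

16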